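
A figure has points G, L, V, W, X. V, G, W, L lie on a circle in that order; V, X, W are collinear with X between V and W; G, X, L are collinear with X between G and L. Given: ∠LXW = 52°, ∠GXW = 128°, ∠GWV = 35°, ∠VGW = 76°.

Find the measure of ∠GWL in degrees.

1. ∠GXV = 52°  [vertical angles at X]
2. ∠GLV = 35°  [same arc VG]
3. ∠GVW = 69°  [△VGW]
4. ∠LGV = 59°  [△VXG]
5. ∠GVL = 86°  [△VGL]
6. ∠GWL = 94°  [cyclic VGWL, opposite ∠V+∠W]

∠GWL = 94°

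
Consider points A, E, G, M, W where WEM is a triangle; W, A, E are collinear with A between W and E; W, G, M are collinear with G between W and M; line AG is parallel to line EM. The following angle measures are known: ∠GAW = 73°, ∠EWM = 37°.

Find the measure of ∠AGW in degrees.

1. ∠MEW = 73°  [AG∥EM, corresponding at A]
2. ∠EMW = 70°  [△WEM]
3. ∠AGW = 70°  [AG∥EM, corresponding at G]

∠AGW = 70°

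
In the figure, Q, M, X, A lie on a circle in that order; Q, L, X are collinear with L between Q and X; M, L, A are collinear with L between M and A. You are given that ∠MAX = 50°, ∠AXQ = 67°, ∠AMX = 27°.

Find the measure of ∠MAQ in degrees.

∠MAQ = 36°

1. ∠AXM = 103°  [△MXA]
2. ∠AMQ = 67°  [same arc QA]
3. ∠AQM = 77°  [cyclic QMXA, opposite ∠Q+∠X]
4. ∠MAQ = 36°  [△QMA]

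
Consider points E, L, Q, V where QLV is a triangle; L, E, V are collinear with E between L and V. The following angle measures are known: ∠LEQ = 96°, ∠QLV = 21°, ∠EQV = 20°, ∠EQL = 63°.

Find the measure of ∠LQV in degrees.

1. ∠QEV = 84°  [linear pair at E on LV]
2. ∠EVQ = 76°  [△QEV]
3. ∠LVQ = 76°  [E on ray VL]
4. ∠LQV = 83°  [△QLV]

∠LQV = 83°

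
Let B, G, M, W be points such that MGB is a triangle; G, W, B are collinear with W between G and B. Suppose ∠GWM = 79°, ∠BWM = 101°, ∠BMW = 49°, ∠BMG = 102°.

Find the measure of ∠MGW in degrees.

∠MGW = 48°

1. ∠MBW = 30°  [△MWB]
2. ∠GBM = 30°  [W on ray BG]
3. ∠BGM = 48°  [△MGB]
4. ∠MGW = 48°  [W on ray GB]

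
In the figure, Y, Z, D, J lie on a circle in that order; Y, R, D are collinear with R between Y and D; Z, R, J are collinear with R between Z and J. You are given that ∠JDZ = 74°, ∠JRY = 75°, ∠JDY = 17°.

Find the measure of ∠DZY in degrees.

∠DZY = 65°

1. ∠JYZ = 106°  [cyclic YZDJ, opposite ∠Y+∠D]
2. ∠DRZ = 75°  [vertical angles at R]
3. ∠JZY = 17°  [same arc YJ]
4. ∠YJZ = 57°  [△YZJ]
5. ∠YRZ = 105°  [linear pair at R on YD]
6. ∠DYZ = 58°  [△YRZ]
7. ∠YDZ = 57°  [same arc YZ]
8. ∠DZY = 65°  [△YZD]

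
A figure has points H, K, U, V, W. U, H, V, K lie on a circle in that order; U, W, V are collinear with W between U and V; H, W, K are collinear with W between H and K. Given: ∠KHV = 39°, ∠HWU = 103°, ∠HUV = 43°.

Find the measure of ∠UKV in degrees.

1. ∠KUV = 39°  [same arc VK]
2. ∠KWV = 103°  [vertical angles at W]
3. ∠HKV = 43°  [same arc HV]
4. ∠KVU = 34°  [△VWK]
5. ∠UKV = 107°  [△UVK]

∠UKV = 107°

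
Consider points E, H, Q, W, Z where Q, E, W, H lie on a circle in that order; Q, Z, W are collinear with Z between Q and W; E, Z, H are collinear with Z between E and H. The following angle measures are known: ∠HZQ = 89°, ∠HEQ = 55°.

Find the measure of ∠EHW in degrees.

∠EHW = 34°

1. ∠HZW = 91°  [linear pair at Z on QW]
2. ∠HWQ = 55°  [same arc QH]
3. ∠EHW = 34°  [△WZH]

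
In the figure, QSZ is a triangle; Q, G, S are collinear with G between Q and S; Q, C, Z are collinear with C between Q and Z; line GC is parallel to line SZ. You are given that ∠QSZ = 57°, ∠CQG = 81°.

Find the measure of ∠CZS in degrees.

∠CZS = 42°

1. ∠CGQ = 57°  [GC∥SZ, corresponding at G]
2. ∠GCQ = 42°  [△QGC]
3. ∠GCZ = 138°  [linear pair at C on QZ]
4. ∠CZS = 42°  [GC∥SZ, co-interior at Z–C]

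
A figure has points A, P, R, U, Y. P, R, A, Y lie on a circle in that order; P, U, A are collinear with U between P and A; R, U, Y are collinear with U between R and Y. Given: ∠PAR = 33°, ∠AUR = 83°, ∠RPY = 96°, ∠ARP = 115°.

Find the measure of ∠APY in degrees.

∠APY = 64°

1. ∠PYR = 33°  [same arc PR]
2. ∠PUY = 83°  [vertical angles at U]
3. ∠APY = 64°  [△PUY]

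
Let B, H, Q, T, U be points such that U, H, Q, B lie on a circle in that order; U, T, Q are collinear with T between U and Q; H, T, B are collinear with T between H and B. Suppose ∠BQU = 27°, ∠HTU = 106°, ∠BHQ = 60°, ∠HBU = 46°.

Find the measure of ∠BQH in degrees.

∠BQH = 73°

1. ∠BHU = 27°  [same arc UB]
2. ∠BUH = 107°  [△UHB]
3. ∠BQH = 73°  [cyclic UHQB, opposite ∠U+∠Q]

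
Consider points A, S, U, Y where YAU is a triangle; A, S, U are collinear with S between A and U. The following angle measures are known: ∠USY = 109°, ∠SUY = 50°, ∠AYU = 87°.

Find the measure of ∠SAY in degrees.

1. ∠AUY = 50°  [S on ray UA]
2. ∠UAY = 43°  [△YAU]
3. ∠SAY = 43°  [S on ray AU]

∠SAY = 43°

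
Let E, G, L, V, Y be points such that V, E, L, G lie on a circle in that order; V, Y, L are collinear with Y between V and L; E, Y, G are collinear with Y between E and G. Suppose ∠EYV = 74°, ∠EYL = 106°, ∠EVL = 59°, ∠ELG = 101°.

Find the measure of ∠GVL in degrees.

1. ∠GEV = 47°  [△VYE]
2. ∠GYV = 106°  [vertical angles at Y]
3. ∠EVG = 79°  [cyclic VELG, opposite ∠V+∠L]
4. ∠EGV = 54°  [△VEG]
5. ∠GVL = 20°  [△VYG]

∠GVL = 20°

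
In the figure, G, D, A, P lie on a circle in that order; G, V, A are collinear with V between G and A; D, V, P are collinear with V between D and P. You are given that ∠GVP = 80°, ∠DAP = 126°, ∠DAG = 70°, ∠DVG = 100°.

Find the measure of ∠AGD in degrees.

1. ∠DGP = 54°  [cyclic GDAP, opposite ∠G+∠A]
2. ∠DPG = 70°  [same arc GD]
3. ∠GDP = 56°  [△GDP]
4. ∠AGD = 24°  [△GVD]

∠AGD = 24°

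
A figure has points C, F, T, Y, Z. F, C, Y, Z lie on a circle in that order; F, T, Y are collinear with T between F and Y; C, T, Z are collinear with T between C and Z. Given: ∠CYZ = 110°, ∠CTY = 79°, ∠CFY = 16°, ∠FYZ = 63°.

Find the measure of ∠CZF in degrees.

1. ∠CFZ = 70°  [cyclic FCYZ, opposite ∠F+∠Y]
2. ∠CTF = 101°  [linear pair at T on FY]
3. ∠FCZ = 63°  [△FTC]
4. ∠CZF = 47°  [△FCZ]

∠CZF = 47°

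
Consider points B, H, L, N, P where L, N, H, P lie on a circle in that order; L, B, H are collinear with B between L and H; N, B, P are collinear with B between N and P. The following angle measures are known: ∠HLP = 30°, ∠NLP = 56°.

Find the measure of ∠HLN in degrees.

∠HLN = 26°

1. ∠HNP = 30°  [same arc HP]
2. ∠NHP = 124°  [cyclic LNHP, opposite ∠L+∠H]
3. ∠HPN = 26°  [△NHP]
4. ∠HLN = 26°  [same arc NH]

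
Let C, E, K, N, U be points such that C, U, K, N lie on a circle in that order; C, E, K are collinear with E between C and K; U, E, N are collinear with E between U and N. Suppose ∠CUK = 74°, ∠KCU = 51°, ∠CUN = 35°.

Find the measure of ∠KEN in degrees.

∠KEN = 94°

1. ∠KNU = 51°  [same arc UK]
2. ∠CKN = 35°  [same arc CN]
3. ∠KEN = 94°  [△KEN]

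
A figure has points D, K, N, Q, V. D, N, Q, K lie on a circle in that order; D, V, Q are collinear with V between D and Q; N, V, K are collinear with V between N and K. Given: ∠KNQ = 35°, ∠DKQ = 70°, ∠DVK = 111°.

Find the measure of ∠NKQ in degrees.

1. ∠KDQ = 35°  [same arc QK]
2. ∠DQK = 75°  [△DQK]
3. ∠KVQ = 69°  [linear pair at V on DQ]
4. ∠NKQ = 36°  [△QVK]

∠NKQ = 36°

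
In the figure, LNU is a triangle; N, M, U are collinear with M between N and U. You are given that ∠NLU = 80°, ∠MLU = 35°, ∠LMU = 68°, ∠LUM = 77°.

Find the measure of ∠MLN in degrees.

1. ∠LMN = 112°  [linear pair at M on NU]
2. ∠LUN = 77°  [M on ray UN]
3. ∠LNU = 23°  [△LNU]
4. ∠LNM = 23°  [M on ray NU]
5. ∠MLN = 45°  [△LNM]

∠MLN = 45°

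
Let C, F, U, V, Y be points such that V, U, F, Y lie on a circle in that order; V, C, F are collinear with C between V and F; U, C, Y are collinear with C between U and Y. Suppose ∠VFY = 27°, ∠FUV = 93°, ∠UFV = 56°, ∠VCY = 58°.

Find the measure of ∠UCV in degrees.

1. ∠VUY = 27°  [same arc VY]
2. ∠FVU = 31°  [△VUF]
3. ∠UCV = 122°  [△VCU]

∠UCV = 122°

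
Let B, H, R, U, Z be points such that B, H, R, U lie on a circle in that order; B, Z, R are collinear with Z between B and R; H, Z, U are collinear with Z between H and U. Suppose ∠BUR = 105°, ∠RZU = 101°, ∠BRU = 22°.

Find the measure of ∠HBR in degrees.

∠HBR = 57°

1. ∠BZH = 101°  [vertical angles at Z]
2. ∠BHU = 22°  [same arc BU]
3. ∠HBR = 57°  [△BZH]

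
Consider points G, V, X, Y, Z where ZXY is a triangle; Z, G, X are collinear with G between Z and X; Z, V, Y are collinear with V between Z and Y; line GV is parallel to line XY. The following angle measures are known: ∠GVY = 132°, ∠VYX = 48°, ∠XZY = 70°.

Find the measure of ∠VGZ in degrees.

∠VGZ = 62°

1. ∠GVZ = 48°  [linear pair at V on ZY]
2. ∠GZV = 70°  [G on ZX, V on ZY]
3. ∠VGZ = 62°  [△ZGV]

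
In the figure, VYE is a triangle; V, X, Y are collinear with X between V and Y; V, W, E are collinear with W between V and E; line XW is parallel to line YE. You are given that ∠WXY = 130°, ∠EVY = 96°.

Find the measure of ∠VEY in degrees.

∠VEY = 34°

1. ∠VXW = 50°  [linear pair at X on VY]
2. ∠WVX = 96°  [X on VY, W on VE]
3. ∠VWX = 34°  [△VXW]
4. ∠VEY = 34°  [XW∥YE, corresponding at W]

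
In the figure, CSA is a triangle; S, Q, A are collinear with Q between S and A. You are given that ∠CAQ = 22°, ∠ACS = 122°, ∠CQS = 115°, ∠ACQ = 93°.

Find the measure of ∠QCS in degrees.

1. ∠CAS = 22°  [Q on ray AS]
2. ∠ASC = 36°  [△CSA]
3. ∠CSQ = 36°  [Q on ray SA]
4. ∠QCS = 29°  [△CSQ]

∠QCS = 29°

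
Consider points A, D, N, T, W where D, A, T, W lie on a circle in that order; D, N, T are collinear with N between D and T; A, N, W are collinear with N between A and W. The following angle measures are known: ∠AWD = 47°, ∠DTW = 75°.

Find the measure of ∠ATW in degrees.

1. ∠DAW = 75°  [same arc DW]
2. ∠ADW = 58°  [△DAW]
3. ∠ATW = 122°  [cyclic DATW, opposite ∠D+∠T]

∠ATW = 122°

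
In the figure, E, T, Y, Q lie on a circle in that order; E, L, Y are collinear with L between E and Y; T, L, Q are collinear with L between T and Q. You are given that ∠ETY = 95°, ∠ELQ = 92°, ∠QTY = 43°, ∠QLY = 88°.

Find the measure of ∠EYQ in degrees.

∠EYQ = 52°

1. ∠EQY = 85°  [cyclic ETYQ, opposite ∠T+∠Q]
2. ∠QEY = 43°  [same arc YQ]
3. ∠EYQ = 52°  [△EYQ]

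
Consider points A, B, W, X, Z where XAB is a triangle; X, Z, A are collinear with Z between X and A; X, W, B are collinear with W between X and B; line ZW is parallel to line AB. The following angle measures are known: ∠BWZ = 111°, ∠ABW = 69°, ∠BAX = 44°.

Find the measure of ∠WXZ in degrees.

∠WXZ = 67°

1. ∠XWZ = 69°  [linear pair at W on XB]
2. ∠WZX = 44°  [ZW∥AB, corresponding at Z]
3. ∠WXZ = 67°  [△XZW]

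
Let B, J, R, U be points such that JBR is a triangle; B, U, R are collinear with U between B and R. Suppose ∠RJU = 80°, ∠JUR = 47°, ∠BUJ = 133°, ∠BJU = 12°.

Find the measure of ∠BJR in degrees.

∠BJR = 92°

1. ∠JRU = 53°  [△JUR]
2. ∠JBU = 35°  [△JBU]
3. ∠BRJ = 53°  [U on ray RB]
4. ∠JBR = 35°  [U on ray BR]
5. ∠BJR = 92°  [△JBR]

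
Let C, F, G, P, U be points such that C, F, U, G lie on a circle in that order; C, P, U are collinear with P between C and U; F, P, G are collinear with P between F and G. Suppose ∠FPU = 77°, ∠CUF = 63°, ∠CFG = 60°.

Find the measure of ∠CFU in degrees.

1. ∠CPF = 103°  [linear pair at P on CU]
2. ∠FCU = 17°  [△CPF]
3. ∠CFU = 100°  [△CFU]

∠CFU = 100°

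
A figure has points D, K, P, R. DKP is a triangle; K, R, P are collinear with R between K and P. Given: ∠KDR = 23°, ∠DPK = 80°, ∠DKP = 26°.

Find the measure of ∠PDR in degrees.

1. ∠DPR = 80°  [R on ray PK]
2. ∠DKR = 26°  [R on ray KP]
3. ∠DRK = 131°  [△DKR]
4. ∠DRP = 49°  [linear pair at R on KP]
5. ∠PDR = 51°  [△DRP]

∠PDR = 51°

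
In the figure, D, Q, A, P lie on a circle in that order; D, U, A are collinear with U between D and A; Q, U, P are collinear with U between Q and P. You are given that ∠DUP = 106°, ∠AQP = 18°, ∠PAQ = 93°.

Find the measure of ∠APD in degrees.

1. ∠AUP = 74°  [linear pair at U on DA]
2. ∠ADP = 18°  [same arc AP]
3. ∠APQ = 69°  [△QAP]
4. ∠DAP = 37°  [△AUP]
5. ∠APD = 125°  [△DAP]

∠APD = 125°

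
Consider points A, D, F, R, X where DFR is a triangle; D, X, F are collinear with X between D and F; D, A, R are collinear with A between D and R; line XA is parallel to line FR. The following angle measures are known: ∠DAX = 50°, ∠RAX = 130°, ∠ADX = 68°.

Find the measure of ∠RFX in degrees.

∠RFX = 62°

1. ∠AXD = 62°  [△DXA]
2. ∠AXF = 118°  [linear pair at X on DF]
3. ∠RFX = 62°  [XA∥FR, co-interior at F–X]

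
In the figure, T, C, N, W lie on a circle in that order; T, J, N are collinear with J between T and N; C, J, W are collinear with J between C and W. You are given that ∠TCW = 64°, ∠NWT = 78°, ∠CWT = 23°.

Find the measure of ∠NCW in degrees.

∠NCW = 38°

1. ∠TNW = 64°  [same arc TW]
2. ∠NTW = 38°  [△TNW]
3. ∠NCW = 38°  [same arc NW]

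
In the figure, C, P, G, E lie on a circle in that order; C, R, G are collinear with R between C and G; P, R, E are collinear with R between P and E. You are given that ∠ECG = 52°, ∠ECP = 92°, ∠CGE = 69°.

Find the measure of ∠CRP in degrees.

∠CRP = 71°

1. ∠EPG = 52°  [same arc GE]
2. ∠EGP = 88°  [cyclic CPGE, opposite ∠C+∠G]
3. ∠CPE = 69°  [same arc CE]
4. ∠GEP = 40°  [△PGE]
5. ∠GCP = 40°  [same arc PG]
6. ∠CRP = 71°  [△CRP]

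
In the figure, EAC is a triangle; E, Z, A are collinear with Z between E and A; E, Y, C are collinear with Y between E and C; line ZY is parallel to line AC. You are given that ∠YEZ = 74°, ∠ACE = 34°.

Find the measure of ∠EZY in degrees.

∠EZY = 72°

1. ∠AEC = 74°  [Z on EA, Y on EC]
2. ∠CAE = 72°  [△EAC]
3. ∠EZY = 72°  [ZY∥AC, corresponding at Z]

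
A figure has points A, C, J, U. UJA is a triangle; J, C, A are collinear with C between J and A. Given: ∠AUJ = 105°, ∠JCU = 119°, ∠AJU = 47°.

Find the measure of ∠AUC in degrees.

∠AUC = 91°

1. ∠JAU = 28°  [△UJA]
2. ∠ACU = 61°  [linear pair at C on JA]
3. ∠CAU = 28°  [C on ray AJ]
4. ∠AUC = 91°  [△UCA]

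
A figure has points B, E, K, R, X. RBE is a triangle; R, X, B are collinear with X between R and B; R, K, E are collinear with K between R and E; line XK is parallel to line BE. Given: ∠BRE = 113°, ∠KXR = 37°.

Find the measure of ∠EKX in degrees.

∠EKX = 150°

1. ∠KRX = 113°  [X on RB, K on RE]
2. ∠RKX = 30°  [△RXK]
3. ∠EKX = 150°  [linear pair at K on RE]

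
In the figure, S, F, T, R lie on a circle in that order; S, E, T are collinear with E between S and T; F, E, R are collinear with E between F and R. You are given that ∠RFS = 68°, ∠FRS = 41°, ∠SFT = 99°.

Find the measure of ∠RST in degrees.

∠RST = 31°

1. ∠RTS = 68°  [same arc SR]
2. ∠SRT = 81°  [cyclic SFTR, opposite ∠F+∠R]
3. ∠RST = 31°  [△STR]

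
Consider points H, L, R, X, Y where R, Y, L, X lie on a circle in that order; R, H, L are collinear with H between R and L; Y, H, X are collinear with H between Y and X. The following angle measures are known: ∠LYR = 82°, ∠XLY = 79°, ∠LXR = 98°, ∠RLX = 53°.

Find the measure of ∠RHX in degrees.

1. ∠XRY = 101°  [cyclic RYLX, opposite ∠R+∠L]
2. ∠LRX = 29°  [△RLX]
3. ∠RYX = 53°  [same arc RX]
4. ∠RXY = 26°  [△RYX]
5. ∠RHX = 125°  [△RHX]

∠RHX = 125°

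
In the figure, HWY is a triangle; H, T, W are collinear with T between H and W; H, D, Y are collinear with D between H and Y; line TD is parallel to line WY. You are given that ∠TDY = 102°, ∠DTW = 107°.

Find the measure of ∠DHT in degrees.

∠DHT = 29°

1. ∠HDT = 78°  [linear pair at D on HY]
2. ∠DTH = 73°  [linear pair at T on HW]
3. ∠DHT = 29°  [△HTD]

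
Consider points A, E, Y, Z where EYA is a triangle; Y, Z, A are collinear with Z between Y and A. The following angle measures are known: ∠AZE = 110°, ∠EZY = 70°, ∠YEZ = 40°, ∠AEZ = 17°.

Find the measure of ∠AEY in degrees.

1. ∠EAZ = 53°  [△EZA]
2. ∠EYZ = 70°  [△EYZ]
3. ∠EAY = 53°  [Z on ray AY]
4. ∠AYE = 70°  [Z on ray YA]
5. ∠AEY = 57°  [△EYA]

∠AEY = 57°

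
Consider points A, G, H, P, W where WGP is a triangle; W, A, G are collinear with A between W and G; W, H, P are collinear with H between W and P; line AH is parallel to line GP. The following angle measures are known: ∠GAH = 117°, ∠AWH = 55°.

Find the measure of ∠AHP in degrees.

1. ∠HAW = 63°  [linear pair at A on WG]
2. ∠AHW = 62°  [△WAH]
3. ∠AHP = 118°  [linear pair at H on WP]

∠AHP = 118°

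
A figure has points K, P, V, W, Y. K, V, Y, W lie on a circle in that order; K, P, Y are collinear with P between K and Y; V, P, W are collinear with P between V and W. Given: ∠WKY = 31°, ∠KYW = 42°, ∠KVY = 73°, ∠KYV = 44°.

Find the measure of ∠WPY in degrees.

∠WPY = 75°

1. ∠KVW = 42°  [same arc KW]
2. ∠VKY = 63°  [△KVY]
3. ∠KPV = 75°  [△KPV]
4. ∠WPY = 75°  [vertical angles at P]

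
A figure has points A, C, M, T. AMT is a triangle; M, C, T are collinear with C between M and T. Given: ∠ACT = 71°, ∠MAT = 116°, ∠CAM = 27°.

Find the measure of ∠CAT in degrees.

1. ∠ACM = 109°  [linear pair at C on MT]
2. ∠AMC = 44°  [△AMC]
3. ∠AMT = 44°  [C on ray MT]
4. ∠ATM = 20°  [△AMT]
5. ∠ATC = 20°  [C on ray TM]
6. ∠CAT = 89°  [△ACT]

∠CAT = 89°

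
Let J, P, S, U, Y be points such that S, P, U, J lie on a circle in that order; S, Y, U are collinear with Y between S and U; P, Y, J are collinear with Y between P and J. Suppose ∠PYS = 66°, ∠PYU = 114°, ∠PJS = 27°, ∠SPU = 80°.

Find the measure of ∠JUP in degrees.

1. ∠PUS = 27°  [same arc SP]
2. ∠PSU = 73°  [△SPU]
3. ∠JPU = 39°  [△PYU]
4. ∠PJU = 73°  [same arc PU]
5. ∠JUP = 68°  [△PUJ]

∠JUP = 68°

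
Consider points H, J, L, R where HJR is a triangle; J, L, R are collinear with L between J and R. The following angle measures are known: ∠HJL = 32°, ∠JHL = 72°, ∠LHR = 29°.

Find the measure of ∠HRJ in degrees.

∠HRJ = 47°

1. ∠HLJ = 76°  [△HJL]
2. ∠HLR = 104°  [linear pair at L on JR]
3. ∠HRL = 47°  [△HLR]
4. ∠HRJ = 47°  [L on ray RJ]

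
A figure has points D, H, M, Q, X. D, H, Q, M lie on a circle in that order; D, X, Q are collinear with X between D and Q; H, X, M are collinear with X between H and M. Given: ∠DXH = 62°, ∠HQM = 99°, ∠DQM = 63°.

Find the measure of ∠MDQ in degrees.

1. ∠MXQ = 62°  [vertical angles at X]
2. ∠HDM = 81°  [cyclic DHQM, opposite ∠D+∠Q]
3. ∠DHM = 63°  [same arc DM]
4. ∠DXM = 118°  [linear pair at X on DQ]
5. ∠DMH = 36°  [△DHM]
6. ∠MDQ = 26°  [△DXM]

∠MDQ = 26°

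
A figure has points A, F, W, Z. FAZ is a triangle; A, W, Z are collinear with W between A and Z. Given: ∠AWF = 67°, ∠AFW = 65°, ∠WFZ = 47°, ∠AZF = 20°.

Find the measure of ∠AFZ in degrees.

∠AFZ = 112°

1. ∠FAW = 48°  [△FAW]
2. ∠FAZ = 48°  [W on ray AZ]
3. ∠AFZ = 112°  [△FAZ]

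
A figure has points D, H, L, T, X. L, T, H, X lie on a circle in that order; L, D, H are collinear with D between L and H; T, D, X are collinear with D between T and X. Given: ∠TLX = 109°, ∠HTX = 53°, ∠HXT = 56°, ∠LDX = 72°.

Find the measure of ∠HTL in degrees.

1. ∠HLT = 56°  [same arc TH]
2. ∠HDT = 72°  [vertical angles at D]
3. ∠LHT = 55°  [△TDH]
4. ∠HTL = 69°  [△LTH]

∠HTL = 69°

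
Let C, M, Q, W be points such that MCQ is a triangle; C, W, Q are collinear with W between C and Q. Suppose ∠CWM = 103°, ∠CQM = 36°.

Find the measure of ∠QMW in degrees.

∠QMW = 67°

1. ∠MWQ = 77°  [linear pair at W on CQ]
2. ∠MQW = 36°  [W on ray QC]
3. ∠QMW = 67°  [△MWQ]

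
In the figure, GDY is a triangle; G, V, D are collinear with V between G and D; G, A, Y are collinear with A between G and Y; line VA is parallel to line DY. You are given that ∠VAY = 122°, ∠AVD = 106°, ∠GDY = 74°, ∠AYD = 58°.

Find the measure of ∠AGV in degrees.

1. ∠GAV = 58°  [linear pair at A on GY]
2. ∠AVG = 74°  [linear pair at V on GD]
3. ∠AGV = 48°  [△GVA]

∠AGV = 48°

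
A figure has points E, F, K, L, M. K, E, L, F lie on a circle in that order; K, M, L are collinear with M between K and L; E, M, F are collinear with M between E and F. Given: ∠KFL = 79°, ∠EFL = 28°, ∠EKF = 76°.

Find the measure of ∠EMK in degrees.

∠EMK = 99°

1. ∠KEL = 101°  [cyclic KELF, opposite ∠E+∠F]
2. ∠EKL = 28°  [same arc EL]
3. ∠ELF = 104°  [cyclic KELF, opposite ∠K+∠L]
4. ∠ELK = 51°  [△KEL]
5. ∠FEL = 48°  [△ELF]
6. ∠EML = 81°  [△EML]
7. ∠EMK = 99°  [linear pair at M on KL]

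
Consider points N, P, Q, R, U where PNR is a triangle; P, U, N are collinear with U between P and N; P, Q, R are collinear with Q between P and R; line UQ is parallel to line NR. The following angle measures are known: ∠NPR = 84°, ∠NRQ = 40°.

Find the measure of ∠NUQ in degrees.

∠NUQ = 124°

1. ∠NRP = 40°  [Q on ray RP]
2. ∠PNR = 56°  [△PNR]
3. ∠PUQ = 56°  [UQ∥NR, corresponding at U]
4. ∠NUQ = 124°  [linear pair at U on PN]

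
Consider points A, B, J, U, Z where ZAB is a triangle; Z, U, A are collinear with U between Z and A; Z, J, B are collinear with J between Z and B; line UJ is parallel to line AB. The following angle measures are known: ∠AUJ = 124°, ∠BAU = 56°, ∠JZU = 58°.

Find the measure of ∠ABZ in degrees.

1. ∠BAZ = 56°  [U on ray AZ]
2. ∠AZB = 58°  [U on ZA, J on ZB]
3. ∠ABZ = 66°  [△ZAB]

∠ABZ = 66°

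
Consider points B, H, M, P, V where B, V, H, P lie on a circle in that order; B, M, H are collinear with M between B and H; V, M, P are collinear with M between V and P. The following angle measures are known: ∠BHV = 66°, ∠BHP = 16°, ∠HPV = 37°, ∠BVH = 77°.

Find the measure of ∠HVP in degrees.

∠HVP = 61°

1. ∠BPH = 103°  [cyclic BVHP, opposite ∠V+∠P]
2. ∠HBP = 61°  [△BHP]
3. ∠HVP = 61°  [same arc HP]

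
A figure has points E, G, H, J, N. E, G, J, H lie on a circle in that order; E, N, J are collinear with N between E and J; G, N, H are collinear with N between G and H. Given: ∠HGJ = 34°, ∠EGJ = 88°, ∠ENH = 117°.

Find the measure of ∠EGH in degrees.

1. ∠HEJ = 34°  [same arc JH]
2. ∠EHJ = 92°  [cyclic EGJH, opposite ∠G+∠H]
3. ∠EJH = 54°  [△EJH]
4. ∠EGH = 54°  [same arc EH]

∠EGH = 54°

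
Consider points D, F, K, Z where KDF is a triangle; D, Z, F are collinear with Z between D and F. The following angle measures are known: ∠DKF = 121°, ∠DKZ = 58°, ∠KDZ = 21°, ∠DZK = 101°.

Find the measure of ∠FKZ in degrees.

∠FKZ = 63°

1. ∠FDK = 21°  [Z on ray DF]
2. ∠FZK = 79°  [linear pair at Z on DF]
3. ∠DFK = 38°  [△KDF]
4. ∠KFZ = 38°  [Z on ray FD]
5. ∠FKZ = 63°  [△KZF]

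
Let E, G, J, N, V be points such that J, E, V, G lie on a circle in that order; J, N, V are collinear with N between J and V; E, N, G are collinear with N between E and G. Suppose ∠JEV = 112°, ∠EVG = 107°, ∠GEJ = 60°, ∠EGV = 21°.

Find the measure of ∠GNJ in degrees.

1. ∠JGV = 68°  [cyclic JEVG, opposite ∠E+∠G]
2. ∠EJG = 73°  [cyclic JEVG, opposite ∠J+∠V]
3. ∠GVJ = 60°  [same arc JG]
4. ∠EGJ = 47°  [△JEG]
5. ∠GJV = 52°  [△JVG]
6. ∠GNJ = 81°  [△JNG]

∠GNJ = 81°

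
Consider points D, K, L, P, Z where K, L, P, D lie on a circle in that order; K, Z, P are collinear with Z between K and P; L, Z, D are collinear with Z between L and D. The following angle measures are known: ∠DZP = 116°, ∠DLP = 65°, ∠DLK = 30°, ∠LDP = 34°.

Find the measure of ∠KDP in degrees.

1. ∠DPK = 30°  [△PZD]
2. ∠DKP = 65°  [same arc PD]
3. ∠KDP = 85°  [△KPD]

∠KDP = 85°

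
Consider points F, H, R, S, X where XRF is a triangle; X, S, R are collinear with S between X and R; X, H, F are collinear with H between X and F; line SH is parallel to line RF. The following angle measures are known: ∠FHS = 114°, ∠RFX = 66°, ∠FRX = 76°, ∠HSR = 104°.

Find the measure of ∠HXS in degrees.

1. ∠SHX = 66°  [linear pair at H on XF]
2. ∠HSX = 76°  [SH∥RF, corresponding at S]
3. ∠HXS = 38°  [△XSH]

∠HXS = 38°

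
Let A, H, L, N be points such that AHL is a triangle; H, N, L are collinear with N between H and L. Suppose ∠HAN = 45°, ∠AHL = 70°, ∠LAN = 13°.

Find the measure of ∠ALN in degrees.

1. ∠AHN = 70°  [N on ray HL]
2. ∠ANH = 65°  [△AHN]
3. ∠ANL = 115°  [linear pair at N on HL]
4. ∠ALN = 52°  [△ANL]

∠ALN = 52°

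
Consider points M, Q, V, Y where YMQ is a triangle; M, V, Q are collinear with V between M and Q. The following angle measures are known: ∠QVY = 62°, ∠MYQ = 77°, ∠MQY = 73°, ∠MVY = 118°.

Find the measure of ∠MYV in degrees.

1. ∠QMY = 30°  [△YMQ]
2. ∠VMY = 30°  [V on ray MQ]
3. ∠MYV = 32°  [△YMV]

∠MYV = 32°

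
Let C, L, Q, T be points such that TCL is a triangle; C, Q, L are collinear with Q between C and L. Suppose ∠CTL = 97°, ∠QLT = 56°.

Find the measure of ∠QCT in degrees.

∠QCT = 27°

1. ∠CLT = 56°  [Q on ray LC]
2. ∠LCT = 27°  [△TCL]
3. ∠QCT = 27°  [Q on ray CL]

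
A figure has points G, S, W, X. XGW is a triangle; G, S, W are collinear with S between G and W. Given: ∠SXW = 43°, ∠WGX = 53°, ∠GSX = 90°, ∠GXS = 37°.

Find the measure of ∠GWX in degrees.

1. ∠WSX = 90°  [linear pair at S on GW]
2. ∠SWX = 47°  [△XSW]
3. ∠GWX = 47°  [S on ray WG]

∠GWX = 47°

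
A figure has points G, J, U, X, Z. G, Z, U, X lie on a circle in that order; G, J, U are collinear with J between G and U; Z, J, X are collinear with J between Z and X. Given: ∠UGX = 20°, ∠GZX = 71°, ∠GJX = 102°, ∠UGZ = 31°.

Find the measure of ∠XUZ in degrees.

1. ∠UZX = 20°  [same arc UX]
2. ∠UXZ = 31°  [same arc ZU]
3. ∠XUZ = 129°  [△ZUX]

∠XUZ = 129°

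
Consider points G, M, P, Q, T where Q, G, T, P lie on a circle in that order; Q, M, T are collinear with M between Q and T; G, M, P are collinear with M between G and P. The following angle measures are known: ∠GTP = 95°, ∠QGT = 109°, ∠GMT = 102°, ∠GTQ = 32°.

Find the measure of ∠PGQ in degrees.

∠PGQ = 63°

1. ∠GQP = 85°  [cyclic QGTP, opposite ∠Q+∠T]
2. ∠GPQ = 32°  [same arc QG]
3. ∠PGQ = 63°  [△QGP]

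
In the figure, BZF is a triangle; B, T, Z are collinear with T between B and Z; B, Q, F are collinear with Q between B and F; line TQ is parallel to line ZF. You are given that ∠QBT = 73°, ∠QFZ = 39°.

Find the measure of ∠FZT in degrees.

∠FZT = 68°

1. ∠FBZ = 73°  [T on BZ, Q on BF]
2. ∠BFZ = 39°  [Q on ray FB]
3. ∠BZF = 68°  [△BZF]
4. ∠FZT = 68°  [T on ray ZB]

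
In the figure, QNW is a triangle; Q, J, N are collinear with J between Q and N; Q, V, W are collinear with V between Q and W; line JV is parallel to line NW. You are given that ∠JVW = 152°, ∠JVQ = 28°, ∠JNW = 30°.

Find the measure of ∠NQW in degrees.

1. ∠NWQ = 28°  [JV∥NW, corresponding at V]
2. ∠QNW = 30°  [J on ray NQ]
3. ∠NQW = 122°  [△QNW]

∠NQW = 122°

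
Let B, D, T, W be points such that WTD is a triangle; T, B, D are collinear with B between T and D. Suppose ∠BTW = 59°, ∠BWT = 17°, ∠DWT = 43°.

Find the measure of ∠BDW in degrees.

1. ∠DTW = 59°  [B on ray TD]
2. ∠TDW = 78°  [△WTD]
3. ∠BDW = 78°  [B on ray DT]

∠BDW = 78°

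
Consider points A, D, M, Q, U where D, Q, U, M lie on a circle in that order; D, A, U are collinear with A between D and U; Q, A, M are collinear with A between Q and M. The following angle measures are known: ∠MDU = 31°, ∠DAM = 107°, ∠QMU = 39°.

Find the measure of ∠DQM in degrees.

1. ∠QAU = 107°  [vertical angles at A]
2. ∠QDU = 39°  [same arc QU]
3. ∠DAQ = 73°  [linear pair at A on DU]
4. ∠DQM = 68°  [△DAQ]

∠DQM = 68°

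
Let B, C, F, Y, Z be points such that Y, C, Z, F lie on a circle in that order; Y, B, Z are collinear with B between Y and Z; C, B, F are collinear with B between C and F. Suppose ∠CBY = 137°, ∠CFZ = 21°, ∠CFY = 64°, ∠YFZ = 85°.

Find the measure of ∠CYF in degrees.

1. ∠CYZ = 21°  [same arc CZ]
2. ∠FCY = 22°  [△YBC]
3. ∠CYF = 94°  [△YCF]

∠CYF = 94°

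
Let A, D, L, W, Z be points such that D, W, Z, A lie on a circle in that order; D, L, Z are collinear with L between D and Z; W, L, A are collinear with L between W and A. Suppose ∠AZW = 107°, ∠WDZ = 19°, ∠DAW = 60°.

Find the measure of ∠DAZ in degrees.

∠DAZ = 79°

1. ∠DZW = 60°  [same arc DW]
2. ∠DWZ = 101°  [△DWZ]
3. ∠DAZ = 79°  [cyclic DWZA, opposite ∠W+∠A]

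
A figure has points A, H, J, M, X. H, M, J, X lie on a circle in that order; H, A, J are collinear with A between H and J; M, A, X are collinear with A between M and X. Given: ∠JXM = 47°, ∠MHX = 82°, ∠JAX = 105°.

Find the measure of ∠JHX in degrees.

∠JHX = 35°

1. ∠MJX = 98°  [cyclic HMJX, opposite ∠H+∠J]
2. ∠JMX = 35°  [△MJX]
3. ∠JHX = 35°  [same arc JX]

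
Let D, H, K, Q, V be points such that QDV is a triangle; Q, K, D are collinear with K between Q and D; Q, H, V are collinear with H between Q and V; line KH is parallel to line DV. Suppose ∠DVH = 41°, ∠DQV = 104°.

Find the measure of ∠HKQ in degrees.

∠HKQ = 35°

1. ∠DVQ = 41°  [H on ray VQ]
2. ∠QDV = 35°  [△QDV]
3. ∠HKQ = 35°  [KH∥DV, corresponding at K]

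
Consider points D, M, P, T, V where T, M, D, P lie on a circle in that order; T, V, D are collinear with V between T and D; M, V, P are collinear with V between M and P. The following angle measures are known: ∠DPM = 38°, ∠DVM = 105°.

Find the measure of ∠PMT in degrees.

1. ∠DTM = 38°  [same arc MD]
2. ∠MVT = 75°  [linear pair at V on TD]
3. ∠PMT = 67°  [△TVM]

∠PMT = 67°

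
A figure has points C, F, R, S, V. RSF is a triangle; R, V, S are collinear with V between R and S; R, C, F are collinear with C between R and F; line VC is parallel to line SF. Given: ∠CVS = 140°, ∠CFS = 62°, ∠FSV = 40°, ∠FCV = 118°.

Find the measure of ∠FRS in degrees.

1. ∠RFS = 62°  [C on ray FR]
2. ∠FSR = 40°  [V on ray SR]
3. ∠FRS = 78°  [△RSF]

∠FRS = 78°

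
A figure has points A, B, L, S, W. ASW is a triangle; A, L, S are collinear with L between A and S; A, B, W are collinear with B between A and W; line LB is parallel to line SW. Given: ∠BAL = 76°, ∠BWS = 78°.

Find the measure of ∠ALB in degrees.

∠ALB = 26°

1. ∠SAW = 76°  [L on AS, B on AW]
2. ∠AWS = 78°  [B on ray WA]
3. ∠ASW = 26°  [△ASW]
4. ∠ALB = 26°  [LB∥SW, corresponding at L]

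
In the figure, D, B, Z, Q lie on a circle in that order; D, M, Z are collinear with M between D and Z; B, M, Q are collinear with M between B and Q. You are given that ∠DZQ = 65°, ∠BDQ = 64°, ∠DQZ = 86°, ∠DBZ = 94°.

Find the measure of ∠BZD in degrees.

∠BZD = 51°

1. ∠DBQ = 65°  [same arc DQ]
2. ∠BQD = 51°  [△DBQ]
3. ∠BZD = 51°  [same arc DB]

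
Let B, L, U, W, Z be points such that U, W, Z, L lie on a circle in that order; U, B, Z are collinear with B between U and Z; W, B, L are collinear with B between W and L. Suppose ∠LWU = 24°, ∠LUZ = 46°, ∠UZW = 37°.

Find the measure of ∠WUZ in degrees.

∠WUZ = 73°

1. ∠LZU = 24°  [same arc UL]
2. ∠ULZ = 110°  [△UZL]
3. ∠UWZ = 70°  [cyclic UWZL, opposite ∠W+∠L]
4. ∠WUZ = 73°  [△UWZ]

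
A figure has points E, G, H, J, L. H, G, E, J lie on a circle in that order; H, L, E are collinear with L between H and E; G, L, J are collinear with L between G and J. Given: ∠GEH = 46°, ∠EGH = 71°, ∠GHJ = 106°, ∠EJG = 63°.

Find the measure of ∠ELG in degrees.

∠ELG = 91°

1. ∠GEJ = 74°  [cyclic HGEJ, opposite ∠H+∠E]
2. ∠EGJ = 43°  [△GEJ]
3. ∠ELG = 91°  [△GLE]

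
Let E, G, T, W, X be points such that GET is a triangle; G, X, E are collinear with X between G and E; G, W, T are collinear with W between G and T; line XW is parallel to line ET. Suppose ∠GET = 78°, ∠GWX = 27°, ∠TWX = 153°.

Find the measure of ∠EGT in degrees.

1. ∠GXW = 78°  [XW∥ET, corresponding at X]
2. ∠WGX = 75°  [△GXW]
3. ∠EGT = 75°  [X on GE, W on GT]

∠EGT = 75°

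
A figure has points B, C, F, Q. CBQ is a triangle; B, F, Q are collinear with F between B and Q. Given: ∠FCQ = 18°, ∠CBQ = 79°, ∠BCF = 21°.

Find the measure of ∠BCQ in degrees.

1. ∠CBF = 79°  [F on ray BQ]
2. ∠BFC = 80°  [△CBF]
3. ∠CFQ = 100°  [linear pair at F on BQ]
4. ∠CQF = 62°  [△CFQ]
5. ∠BQC = 62°  [F on ray QB]
6. ∠BCQ = 39°  [△CBQ]

∠BCQ = 39°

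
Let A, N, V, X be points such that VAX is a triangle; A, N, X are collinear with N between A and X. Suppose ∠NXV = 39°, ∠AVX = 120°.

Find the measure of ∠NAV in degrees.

1. ∠AXV = 39°  [N on ray XA]
2. ∠VAX = 21°  [△VAX]
3. ∠NAV = 21°  [N on ray AX]

∠NAV = 21°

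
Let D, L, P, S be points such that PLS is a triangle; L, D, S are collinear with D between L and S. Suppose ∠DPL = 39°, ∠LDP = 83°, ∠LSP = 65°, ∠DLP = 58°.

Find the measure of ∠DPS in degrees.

∠DPS = 18°

1. ∠PDS = 97°  [linear pair at D on LS]
2. ∠DSP = 65°  [D on ray SL]
3. ∠DPS = 18°  [△PDS]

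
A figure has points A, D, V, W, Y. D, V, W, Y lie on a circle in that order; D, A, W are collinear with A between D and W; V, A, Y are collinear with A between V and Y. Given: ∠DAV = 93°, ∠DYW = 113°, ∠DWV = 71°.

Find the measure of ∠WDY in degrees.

∠WDY = 22°

1. ∠WAY = 93°  [vertical angles at A]
2. ∠DYV = 71°  [same arc DV]
3. ∠DAY = 87°  [linear pair at A on DW]
4. ∠WDY = 22°  [△DAY]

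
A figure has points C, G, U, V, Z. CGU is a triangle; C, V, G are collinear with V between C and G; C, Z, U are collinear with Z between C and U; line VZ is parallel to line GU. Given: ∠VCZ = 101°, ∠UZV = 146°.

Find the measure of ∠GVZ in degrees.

1. ∠CZV = 34°  [linear pair at Z on CU]
2. ∠CVZ = 45°  [△CVZ]
3. ∠GVZ = 135°  [linear pair at V on CG]

∠GVZ = 135°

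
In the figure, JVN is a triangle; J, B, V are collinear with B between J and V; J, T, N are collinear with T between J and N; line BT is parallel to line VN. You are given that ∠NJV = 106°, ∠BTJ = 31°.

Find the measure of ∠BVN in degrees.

∠BVN = 43°

1. ∠BJT = 106°  [B on JV, T on JN]
2. ∠JBT = 43°  [△JBT]
3. ∠TBV = 137°  [linear pair at B on JV]
4. ∠BVN = 43°  [BT∥VN, co-interior at V–B]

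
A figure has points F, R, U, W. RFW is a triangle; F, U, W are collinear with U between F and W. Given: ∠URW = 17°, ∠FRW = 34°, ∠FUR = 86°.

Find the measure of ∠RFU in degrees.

1. ∠RUW = 94°  [linear pair at U on FW]
2. ∠RWU = 69°  [△RUW]
3. ∠FWR = 69°  [U on ray WF]
4. ∠RFW = 77°  [△RFW]
5. ∠RFU = 77°  [U on ray FW]

∠RFU = 77°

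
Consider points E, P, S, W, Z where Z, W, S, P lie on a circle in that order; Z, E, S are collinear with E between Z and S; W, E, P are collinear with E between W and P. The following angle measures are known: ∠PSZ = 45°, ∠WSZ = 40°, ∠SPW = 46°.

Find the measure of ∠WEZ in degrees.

∠WEZ = 89°

1. ∠PWZ = 45°  [same arc ZP]
2. ∠SZW = 46°  [same arc WS]
3. ∠WEZ = 89°  [△ZEW]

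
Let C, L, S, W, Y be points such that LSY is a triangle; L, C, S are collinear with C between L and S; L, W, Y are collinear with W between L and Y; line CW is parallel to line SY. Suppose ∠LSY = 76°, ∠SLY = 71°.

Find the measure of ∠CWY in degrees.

∠CWY = 147°

1. ∠LYS = 33°  [△LSY]
2. ∠CWL = 33°  [CW∥SY, corresponding at W]
3. ∠CWY = 147°  [linear pair at W on LY]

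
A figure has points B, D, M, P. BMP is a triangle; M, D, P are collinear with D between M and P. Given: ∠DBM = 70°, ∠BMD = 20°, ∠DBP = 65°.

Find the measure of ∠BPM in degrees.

∠BPM = 25°

1. ∠BDM = 90°  [△BMD]
2. ∠BDP = 90°  [linear pair at D on MP]
3. ∠BPD = 25°  [△BDP]
4. ∠BPM = 25°  [D on ray PM]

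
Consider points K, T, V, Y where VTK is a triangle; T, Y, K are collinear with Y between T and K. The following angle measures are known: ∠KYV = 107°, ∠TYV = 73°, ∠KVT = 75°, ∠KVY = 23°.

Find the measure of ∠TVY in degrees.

1. ∠VKY = 50°  [△VYK]
2. ∠TKV = 50°  [Y on ray KT]
3. ∠KTV = 55°  [△VTK]
4. ∠VTY = 55°  [Y on ray TK]
5. ∠TVY = 52°  [△VTY]

∠TVY = 52°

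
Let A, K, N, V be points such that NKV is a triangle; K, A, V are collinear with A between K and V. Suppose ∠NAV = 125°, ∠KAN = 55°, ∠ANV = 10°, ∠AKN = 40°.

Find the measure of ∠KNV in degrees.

1. ∠AVN = 45°  [△NAV]
2. ∠NKV = 40°  [A on ray KV]
3. ∠KVN = 45°  [A on ray VK]
4. ∠KNV = 95°  [△NKV]

∠KNV = 95°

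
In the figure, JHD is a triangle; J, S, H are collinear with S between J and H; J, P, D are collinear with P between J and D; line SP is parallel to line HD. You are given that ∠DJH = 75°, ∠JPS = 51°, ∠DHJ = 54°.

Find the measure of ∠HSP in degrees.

∠HSP = 126°

1. ∠PJS = 75°  [S on JH, P on JD]
2. ∠JSP = 54°  [△JSP]
3. ∠HSP = 126°  [linear pair at S on JH]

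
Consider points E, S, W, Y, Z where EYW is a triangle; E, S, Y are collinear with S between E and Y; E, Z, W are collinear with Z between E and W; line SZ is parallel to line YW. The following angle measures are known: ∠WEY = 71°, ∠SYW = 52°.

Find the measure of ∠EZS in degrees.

∠EZS = 57°

1. ∠EYW = 52°  [S on ray YE]
2. ∠EWY = 57°  [△EYW]
3. ∠EZS = 57°  [SZ∥YW, corresponding at Z]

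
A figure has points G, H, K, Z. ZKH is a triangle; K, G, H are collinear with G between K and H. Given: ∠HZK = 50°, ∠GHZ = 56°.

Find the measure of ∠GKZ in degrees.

∠GKZ = 74°

1. ∠KHZ = 56°  [G on ray HK]
2. ∠HKZ = 74°  [△ZKH]
3. ∠GKZ = 74°  [G on ray KH]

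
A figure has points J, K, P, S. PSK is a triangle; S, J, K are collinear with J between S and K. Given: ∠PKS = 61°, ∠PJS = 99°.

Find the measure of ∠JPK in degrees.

1. ∠JKP = 61°  [J on ray KS]
2. ∠KJP = 81°  [linear pair at J on SK]
3. ∠JPK = 38°  [△PJK]

∠JPK = 38°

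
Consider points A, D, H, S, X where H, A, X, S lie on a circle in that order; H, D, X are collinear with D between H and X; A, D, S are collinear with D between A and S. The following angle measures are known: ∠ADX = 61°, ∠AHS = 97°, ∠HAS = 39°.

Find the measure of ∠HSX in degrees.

1. ∠HDS = 61°  [vertical angles at D]
2. ∠ASH = 44°  [△HAS]
3. ∠HXS = 39°  [same arc HS]
4. ∠SHX = 75°  [△HDS]
5. ∠HSX = 66°  [△HXS]

∠HSX = 66°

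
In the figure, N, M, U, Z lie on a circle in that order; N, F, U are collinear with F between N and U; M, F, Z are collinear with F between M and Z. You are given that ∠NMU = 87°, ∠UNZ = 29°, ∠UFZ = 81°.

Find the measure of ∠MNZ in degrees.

1. ∠NZU = 93°  [cyclic NMUZ, opposite ∠M+∠Z]
2. ∠UMZ = 29°  [same arc UZ]
3. ∠NUZ = 58°  [△NUZ]
4. ∠MZU = 41°  [△UFZ]
5. ∠MUZ = 110°  [△MUZ]
6. ∠MNZ = 70°  [cyclic NMUZ, opposite ∠N+∠U]

∠MNZ = 70°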